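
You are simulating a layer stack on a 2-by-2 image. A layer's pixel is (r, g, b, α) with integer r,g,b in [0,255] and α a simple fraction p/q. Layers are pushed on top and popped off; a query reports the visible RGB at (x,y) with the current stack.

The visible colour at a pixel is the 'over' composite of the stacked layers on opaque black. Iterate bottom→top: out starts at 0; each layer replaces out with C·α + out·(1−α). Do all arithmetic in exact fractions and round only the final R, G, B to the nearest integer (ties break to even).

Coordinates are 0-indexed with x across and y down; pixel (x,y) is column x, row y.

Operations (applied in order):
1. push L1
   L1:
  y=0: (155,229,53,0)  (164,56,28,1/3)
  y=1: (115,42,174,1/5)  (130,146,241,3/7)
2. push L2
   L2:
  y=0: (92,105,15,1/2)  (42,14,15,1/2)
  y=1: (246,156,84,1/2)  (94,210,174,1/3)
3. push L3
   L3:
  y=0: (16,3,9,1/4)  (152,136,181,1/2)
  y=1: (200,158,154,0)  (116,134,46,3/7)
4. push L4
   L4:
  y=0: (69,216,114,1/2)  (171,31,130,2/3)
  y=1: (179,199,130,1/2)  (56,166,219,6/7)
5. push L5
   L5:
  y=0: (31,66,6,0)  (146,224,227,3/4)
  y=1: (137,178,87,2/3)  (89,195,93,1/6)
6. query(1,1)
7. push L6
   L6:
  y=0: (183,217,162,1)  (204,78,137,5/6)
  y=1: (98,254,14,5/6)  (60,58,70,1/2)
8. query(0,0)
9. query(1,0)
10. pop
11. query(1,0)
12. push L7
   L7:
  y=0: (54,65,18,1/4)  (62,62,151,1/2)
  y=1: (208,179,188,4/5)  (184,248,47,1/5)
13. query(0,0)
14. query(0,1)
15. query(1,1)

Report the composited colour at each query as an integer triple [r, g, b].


at x=1,y=1 over L1,L2,L3,L4,L5:
+L1 (α=3/7) → [390/7, 438/7, 723/7]
+L2 (α=1/3) → [1438/21, 782/7, 888/7]
+L3 (α=3/7) → [13060/147, 5942/49, 4518/49]
+L4 (α=6/7) → [62452/1029, 54746/343, 68904/343]
+L5 (α=1/6) → [403841/6174, 340615/2058, 125473/686]
= [65, 166, 183]

(0,0) stack=L1,L2,L3,L4,L5,L6; from [0,0,0]:
after L1 α=0: [0, 0, 0]
after L2 α=1/2: [46, 105/2, 15/2]
after L3 α=1/4: [77/2, 321/8, 63/8]
after L4 α=1/2: [215/4, 2049/16, 975/16]
after L5 α=0: [215/4, 2049/16, 975/16]
after L6 α=1: [183, 217, 162]
→ [183, 217, 162]

query (1,0) [L1,L2,L3,L4,L5,L6] — begin 0,0,0
after L1 α=1/3: [164/3, 56/3, 28/3]
after L2 α=1/2: [145/3, 49/3, 73/6]
after L3 α=1/2: [601/6, 457/6, 1159/12]
after L4 α=2/3: [2653/18, 829/18, 4279/36]
after L5 α=3/4: [10537/72, 12925/72, 28795/144]
after L6 α=5/6: [83977/432, 41005/432, 127435/864]
→ [194, 95, 147]

query (1,0) [L1,L2,L3,L4,L5] — begin 0,0,0
+L1 (α=1/3) → [164/3, 56/3, 28/3]
+L2 (α=1/2) → [145/3, 49/3, 73/6]
+L3 (α=1/2) → [601/6, 457/6, 1159/12]
+L4 (α=2/3) → [2653/18, 829/18, 4279/36]
+L5 (α=3/4) → [10537/72, 12925/72, 28795/144]
→ [146, 180, 200]

at x=0,y=0 over L1,L2,L3,L4,L5,L7:
+L1 (α=0) → [0, 0, 0]
+L2 (α=1/2) → [46, 105/2, 15/2]
+L3 (α=1/4) → [77/2, 321/8, 63/8]
+L4 (α=1/2) → [215/4, 2049/16, 975/16]
+L5 (α=0) → [215/4, 2049/16, 975/16]
+L7 (α=1/4) → [861/16, 7187/64, 3213/64]
→ [54, 112, 50]

query (0,1) [L1,L2,L3,L4,L5,L7] — begin 0,0,0
after L1 α=1/5: [23, 42/5, 174/5]
after L2 α=1/2: [269/2, 411/5, 297/5]
after L3 α=0: [269/2, 411/5, 297/5]
after L4 α=1/2: [627/4, 703/5, 947/10]
after L5 α=2/3: [1723/12, 2483/15, 2687/30]
after L7 α=4/5: [11707/60, 13223/75, 25247/150]
rounded: [195, 176, 168]

at x=1,y=1 over L1,L2,L3,L4,L5,L7:
L1 α=3/7: [390/7, 438/7, 723/7]
L2 α=1/3: [1438/21, 782/7, 888/7]
L3 α=3/7: [13060/147, 5942/49, 4518/49]
L4 α=6/7: [62452/1029, 54746/343, 68904/343]
L5 α=1/6: [403841/6174, 340615/2058, 125473/686]
L7 α=1/5: [275138/3087, 936422/5145, 267067/1715]
→ [89, 182, 156]


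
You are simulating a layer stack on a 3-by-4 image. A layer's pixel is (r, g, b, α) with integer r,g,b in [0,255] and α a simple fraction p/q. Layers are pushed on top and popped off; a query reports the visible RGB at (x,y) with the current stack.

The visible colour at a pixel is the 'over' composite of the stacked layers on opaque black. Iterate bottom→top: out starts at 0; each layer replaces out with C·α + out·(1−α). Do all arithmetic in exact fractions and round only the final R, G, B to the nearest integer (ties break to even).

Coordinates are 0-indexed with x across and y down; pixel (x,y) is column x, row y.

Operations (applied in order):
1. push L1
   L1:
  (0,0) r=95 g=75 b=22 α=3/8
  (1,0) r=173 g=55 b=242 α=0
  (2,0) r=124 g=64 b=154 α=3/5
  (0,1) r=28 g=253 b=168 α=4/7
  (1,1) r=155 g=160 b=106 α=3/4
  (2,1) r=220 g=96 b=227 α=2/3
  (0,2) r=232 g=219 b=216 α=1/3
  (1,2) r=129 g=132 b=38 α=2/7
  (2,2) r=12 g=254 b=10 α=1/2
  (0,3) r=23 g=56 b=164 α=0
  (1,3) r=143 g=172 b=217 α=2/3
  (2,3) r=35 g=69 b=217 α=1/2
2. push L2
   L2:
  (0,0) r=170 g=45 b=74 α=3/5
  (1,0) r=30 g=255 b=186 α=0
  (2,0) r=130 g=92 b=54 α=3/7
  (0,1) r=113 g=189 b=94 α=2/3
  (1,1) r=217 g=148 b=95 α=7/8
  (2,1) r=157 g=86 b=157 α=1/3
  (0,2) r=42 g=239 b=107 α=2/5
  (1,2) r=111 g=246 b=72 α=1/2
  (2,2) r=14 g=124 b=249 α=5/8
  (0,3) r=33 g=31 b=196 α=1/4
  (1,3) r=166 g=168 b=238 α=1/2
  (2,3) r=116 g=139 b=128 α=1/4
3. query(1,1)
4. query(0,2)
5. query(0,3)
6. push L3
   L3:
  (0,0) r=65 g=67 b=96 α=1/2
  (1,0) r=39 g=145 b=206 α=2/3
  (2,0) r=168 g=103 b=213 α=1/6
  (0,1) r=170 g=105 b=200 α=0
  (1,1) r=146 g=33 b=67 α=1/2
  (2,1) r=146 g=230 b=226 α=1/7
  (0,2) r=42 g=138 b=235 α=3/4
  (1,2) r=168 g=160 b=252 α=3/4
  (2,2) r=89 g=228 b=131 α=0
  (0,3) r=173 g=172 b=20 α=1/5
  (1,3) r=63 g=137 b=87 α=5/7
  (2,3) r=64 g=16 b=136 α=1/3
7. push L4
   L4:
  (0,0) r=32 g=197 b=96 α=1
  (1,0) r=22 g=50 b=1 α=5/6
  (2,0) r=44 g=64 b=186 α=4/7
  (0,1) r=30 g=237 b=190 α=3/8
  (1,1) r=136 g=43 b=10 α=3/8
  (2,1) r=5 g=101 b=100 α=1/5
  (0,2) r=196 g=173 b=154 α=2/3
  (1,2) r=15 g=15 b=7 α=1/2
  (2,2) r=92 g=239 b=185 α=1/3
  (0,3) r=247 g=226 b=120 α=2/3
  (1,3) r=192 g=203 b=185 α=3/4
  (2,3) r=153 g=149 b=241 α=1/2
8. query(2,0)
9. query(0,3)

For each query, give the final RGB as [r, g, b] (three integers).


query (1,1) [L1,L2] — begin 0,0,0
+L1 (α=3/4) → [465/4, 120, 159/2]
+L2 (α=7/8) → [6541/32, 289/2, 1489/16]
→ [204, 144, 93]

query (0,2) [L1,L2] — begin 0,0,0
L1 α=1/3: [232/3, 73, 72]
L2 α=2/5: [316/5, 697/5, 86]
rounded: [63, 139, 86]

query (0,3) [L1,L2] — begin 0,0,0
L1 α=0: [0, 0, 0]
L2 α=1/4: [33/4, 31/4, 49]
→ [8, 8, 49]

(2,0) stack=L1,L2,L3,L4; from [0,0,0]:
L1 α=3/5: [372/5, 192/5, 462/5]
L2 α=3/7: [3438/35, 2148/35, 2658/35]
L3 α=1/6: [769/7, 2869/42, 1383/14]
L4 α=4/7: [3539/49, 6453/98, 14565/98]
→ [72, 66, 149]

(0,3) stack=L1,L2,L3,L4; from [0,0,0]:
L1 α=0: [0, 0, 0]
L2 α=1/4: [33/4, 31/4, 49]
L3 α=1/5: [206/5, 203/5, 216/5]
L4 α=2/3: [892/5, 821/5, 472/5]
rounded: [178, 164, 94]


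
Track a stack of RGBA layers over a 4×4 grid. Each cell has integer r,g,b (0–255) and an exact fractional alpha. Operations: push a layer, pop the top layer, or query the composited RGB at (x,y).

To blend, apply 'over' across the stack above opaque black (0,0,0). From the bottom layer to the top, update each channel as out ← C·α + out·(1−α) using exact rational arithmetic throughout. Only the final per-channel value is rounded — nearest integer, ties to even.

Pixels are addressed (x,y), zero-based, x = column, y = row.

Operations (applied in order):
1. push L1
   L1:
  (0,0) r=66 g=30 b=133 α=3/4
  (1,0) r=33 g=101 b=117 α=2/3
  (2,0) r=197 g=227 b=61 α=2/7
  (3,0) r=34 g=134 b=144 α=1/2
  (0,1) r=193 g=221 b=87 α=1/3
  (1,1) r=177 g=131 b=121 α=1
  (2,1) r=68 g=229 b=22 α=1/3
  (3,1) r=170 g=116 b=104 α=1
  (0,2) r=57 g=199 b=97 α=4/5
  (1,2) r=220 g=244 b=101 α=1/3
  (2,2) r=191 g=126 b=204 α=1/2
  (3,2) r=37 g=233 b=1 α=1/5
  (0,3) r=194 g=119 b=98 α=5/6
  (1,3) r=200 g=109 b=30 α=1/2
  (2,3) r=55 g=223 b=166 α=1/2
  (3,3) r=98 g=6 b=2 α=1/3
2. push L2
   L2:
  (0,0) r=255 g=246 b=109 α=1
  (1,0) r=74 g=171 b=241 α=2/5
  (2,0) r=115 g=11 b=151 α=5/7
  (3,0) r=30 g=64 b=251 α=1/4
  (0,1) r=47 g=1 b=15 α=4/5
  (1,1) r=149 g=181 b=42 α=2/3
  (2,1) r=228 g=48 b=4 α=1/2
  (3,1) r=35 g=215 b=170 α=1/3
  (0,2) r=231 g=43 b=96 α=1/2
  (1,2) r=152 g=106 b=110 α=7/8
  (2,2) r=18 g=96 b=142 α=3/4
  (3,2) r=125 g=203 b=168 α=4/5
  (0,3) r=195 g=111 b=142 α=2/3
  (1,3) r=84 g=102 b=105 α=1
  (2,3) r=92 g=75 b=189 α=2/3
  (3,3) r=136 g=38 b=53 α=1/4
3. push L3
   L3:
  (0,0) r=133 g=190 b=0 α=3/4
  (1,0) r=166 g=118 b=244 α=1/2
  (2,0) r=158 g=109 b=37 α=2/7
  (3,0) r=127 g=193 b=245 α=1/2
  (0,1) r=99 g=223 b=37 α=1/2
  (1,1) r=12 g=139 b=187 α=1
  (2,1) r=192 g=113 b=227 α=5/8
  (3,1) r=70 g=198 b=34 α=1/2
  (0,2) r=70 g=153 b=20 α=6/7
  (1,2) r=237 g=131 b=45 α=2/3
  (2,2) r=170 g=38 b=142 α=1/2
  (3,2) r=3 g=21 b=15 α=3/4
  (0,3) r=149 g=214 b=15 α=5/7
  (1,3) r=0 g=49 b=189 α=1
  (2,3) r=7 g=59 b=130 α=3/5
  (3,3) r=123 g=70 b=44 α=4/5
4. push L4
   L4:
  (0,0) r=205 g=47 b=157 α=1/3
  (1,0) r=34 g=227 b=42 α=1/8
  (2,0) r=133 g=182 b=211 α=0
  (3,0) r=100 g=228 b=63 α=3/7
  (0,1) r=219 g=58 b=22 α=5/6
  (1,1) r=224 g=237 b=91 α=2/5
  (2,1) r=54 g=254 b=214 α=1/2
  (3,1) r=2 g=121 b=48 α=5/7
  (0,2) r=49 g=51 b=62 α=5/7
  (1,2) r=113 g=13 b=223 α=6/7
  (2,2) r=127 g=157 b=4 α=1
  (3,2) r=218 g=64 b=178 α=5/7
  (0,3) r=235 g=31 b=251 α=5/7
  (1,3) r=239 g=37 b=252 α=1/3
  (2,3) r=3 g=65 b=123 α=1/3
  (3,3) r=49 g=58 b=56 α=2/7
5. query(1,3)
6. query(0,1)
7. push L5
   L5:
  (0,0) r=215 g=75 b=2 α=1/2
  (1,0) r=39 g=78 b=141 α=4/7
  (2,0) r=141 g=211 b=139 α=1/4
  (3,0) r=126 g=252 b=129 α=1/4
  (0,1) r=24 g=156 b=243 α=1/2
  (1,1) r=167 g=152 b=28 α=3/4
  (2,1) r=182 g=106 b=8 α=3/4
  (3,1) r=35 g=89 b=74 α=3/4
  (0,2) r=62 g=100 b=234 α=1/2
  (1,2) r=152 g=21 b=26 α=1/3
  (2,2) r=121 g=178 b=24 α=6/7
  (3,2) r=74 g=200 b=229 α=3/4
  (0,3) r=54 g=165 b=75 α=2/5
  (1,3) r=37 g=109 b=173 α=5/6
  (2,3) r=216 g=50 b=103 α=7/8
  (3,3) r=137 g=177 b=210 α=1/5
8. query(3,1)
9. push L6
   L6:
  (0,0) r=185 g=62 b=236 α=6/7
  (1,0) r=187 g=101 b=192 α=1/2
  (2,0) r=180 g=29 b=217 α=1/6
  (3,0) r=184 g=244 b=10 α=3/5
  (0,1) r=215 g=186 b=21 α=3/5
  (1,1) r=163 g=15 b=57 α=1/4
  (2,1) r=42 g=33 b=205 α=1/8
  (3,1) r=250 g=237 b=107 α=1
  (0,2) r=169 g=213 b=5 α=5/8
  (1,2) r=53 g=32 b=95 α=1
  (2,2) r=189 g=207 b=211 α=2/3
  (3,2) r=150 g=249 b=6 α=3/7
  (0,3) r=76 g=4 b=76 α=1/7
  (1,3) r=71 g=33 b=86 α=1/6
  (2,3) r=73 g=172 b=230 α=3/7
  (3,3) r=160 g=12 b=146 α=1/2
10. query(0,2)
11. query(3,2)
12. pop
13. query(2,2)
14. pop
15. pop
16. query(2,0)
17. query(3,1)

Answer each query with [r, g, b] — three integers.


at x=1,y=3 over L1,L2,L3,L4:
+L1 (α=1/2) → [100, 109/2, 15]
+L2 (α=1) → [84, 102, 105]
+L3 (α=1) → [0, 49, 189]
+L4 (α=1/3) → [239/3, 45, 210]
= [80, 45, 210]

(0,1) stack=L1,L2,L3,L4; from [0,0,0]:
L1 α=1/3: [193/3, 221/3, 29]
L2 α=4/5: [757/15, 233/15, 89/5]
L3 α=1/2: [1121/15, 1789/15, 137/5]
L4 α=5/6: [8773/45, 6139/90, 229/10]
→ [195, 68, 23]

at x=3,y=1 over L1,L2,L3,L4,L5:
L1 α=1: [170, 116, 104]
L2 α=1/3: [125, 149, 126]
L3 α=1/2: [195/2, 347/2, 80]
L4 α=5/7: [205/7, 136, 400/7]
L5 α=3/4: [235/7, 403/4, 977/14]
= [34, 101, 70]

(0,2) stack=L1,L2,L3,L4,L5,L6; from [0,0,0]:
after L1 α=4/5: [228/5, 796/5, 388/5]
after L2 α=1/2: [1383/10, 1011/10, 434/5]
after L3 α=6/7: [5583/70, 10191/70, 1034/35]
after L4 α=5/7: [14158/245, 19116/245, 12918/245]
after L5 α=1/2: [14674/245, 21808/245, 35124/245]
after L6 α=5/8: [251047/1960, 326349/1960, 111497/1960]
→ [128, 167, 57]

query (3,2) [L1,L2,L3,L4,L5,L6] — begin 0,0,0
+L1 (α=1/5) → [37/5, 233/5, 1/5]
+L2 (α=4/5) → [2537/25, 4293/25, 3361/25]
+L3 (α=3/4) → [1381/50, 1467/25, 2243/50]
+L4 (α=5/7) → [28631/175, 1562/25, 3499/25]
+L5 (α=3/4) → [67481/700, 8281/50, 10337/50]
+L6 (α=3/7) → [146231/1225, 35237/175, 21124/175]
→ [119, 201, 121]

query (2,2) [L1,L2,L3,L4,L5] — begin 0,0,0
after L1 α=1/2: [191/2, 63, 102]
after L2 α=3/4: [299/8, 351/4, 132]
after L3 α=1/2: [1659/16, 503/8, 137]
after L4 α=1: [127, 157, 4]
after L5 α=6/7: [853/7, 175, 148/7]
= [122, 175, 21]

at x=2,y=0 over L1,L2,L3:
after L1 α=2/7: [394/7, 454/7, 122/7]
after L2 α=5/7: [4813/49, 1293/49, 5529/49]
after L3 α=2/7: [39549/343, 17147/343, 31271/343]
= [115, 50, 91]

at x=3,y=1 over L1,L2,L3:
L1 α=1: [170, 116, 104]
L2 α=1/3: [125, 149, 126]
L3 α=1/2: [195/2, 347/2, 80]
→ [98, 174, 80]


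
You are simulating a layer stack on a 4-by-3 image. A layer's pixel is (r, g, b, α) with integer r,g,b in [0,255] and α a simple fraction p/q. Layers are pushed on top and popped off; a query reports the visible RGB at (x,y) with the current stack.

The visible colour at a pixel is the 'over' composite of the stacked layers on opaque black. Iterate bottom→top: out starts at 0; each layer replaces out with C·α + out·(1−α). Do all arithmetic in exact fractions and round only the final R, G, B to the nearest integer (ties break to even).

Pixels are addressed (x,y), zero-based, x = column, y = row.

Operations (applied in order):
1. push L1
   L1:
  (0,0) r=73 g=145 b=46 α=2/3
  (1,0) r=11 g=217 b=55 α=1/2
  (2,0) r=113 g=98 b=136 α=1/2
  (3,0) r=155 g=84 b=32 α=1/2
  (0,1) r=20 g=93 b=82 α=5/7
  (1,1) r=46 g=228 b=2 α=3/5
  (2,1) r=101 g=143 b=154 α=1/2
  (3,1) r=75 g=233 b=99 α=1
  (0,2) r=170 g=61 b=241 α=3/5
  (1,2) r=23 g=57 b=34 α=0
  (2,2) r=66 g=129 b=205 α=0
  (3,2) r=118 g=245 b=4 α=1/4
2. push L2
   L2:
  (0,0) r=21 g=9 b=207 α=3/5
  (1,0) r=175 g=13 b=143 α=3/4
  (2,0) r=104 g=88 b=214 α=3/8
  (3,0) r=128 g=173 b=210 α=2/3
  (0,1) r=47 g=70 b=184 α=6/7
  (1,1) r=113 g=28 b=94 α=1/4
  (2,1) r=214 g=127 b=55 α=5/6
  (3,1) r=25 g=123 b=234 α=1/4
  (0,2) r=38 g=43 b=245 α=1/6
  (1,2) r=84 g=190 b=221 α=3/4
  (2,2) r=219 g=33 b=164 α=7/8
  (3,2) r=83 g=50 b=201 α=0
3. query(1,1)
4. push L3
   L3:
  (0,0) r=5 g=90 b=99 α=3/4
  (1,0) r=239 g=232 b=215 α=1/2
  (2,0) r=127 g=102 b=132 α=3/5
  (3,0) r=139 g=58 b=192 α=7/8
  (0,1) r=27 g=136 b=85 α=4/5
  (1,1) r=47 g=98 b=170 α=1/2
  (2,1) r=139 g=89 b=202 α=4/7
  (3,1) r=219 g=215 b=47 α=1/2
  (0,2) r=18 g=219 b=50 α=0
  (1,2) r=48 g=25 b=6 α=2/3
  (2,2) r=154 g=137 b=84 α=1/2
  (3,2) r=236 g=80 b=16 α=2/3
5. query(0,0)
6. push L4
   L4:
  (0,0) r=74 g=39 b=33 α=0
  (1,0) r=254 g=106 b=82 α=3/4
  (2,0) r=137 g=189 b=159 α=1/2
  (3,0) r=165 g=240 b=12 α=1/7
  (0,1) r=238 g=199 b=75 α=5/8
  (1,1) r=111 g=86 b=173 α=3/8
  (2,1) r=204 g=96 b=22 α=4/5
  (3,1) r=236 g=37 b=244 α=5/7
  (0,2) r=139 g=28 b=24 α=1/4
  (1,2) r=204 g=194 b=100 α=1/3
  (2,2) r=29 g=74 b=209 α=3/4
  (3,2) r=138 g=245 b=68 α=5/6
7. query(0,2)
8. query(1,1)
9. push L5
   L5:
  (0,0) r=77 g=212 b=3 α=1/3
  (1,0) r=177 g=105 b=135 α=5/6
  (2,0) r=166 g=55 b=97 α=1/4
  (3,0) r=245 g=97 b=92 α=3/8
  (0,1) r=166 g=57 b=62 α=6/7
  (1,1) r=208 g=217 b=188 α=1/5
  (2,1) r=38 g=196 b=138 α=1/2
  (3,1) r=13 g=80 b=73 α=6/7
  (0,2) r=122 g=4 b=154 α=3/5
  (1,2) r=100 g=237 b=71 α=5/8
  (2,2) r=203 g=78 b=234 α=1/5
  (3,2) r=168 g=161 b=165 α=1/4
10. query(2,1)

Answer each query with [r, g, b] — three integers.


at x=1,y=1 over L1,L2:
L1 α=3/5: [138/5, 684/5, 6/5]
L2 α=1/4: [979/20, 548/5, 122/5]
rounded: [49, 110, 24]

at x=0,y=0 over L1,L2,L3:
L1 α=2/3: [146/3, 290/3, 92/3]
L2 α=3/5: [481/15, 661/15, 2047/15]
L3 α=3/4: [353/30, 4711/60, 3251/30]
= [12, 79, 108]

at x=0,y=2 over L1,L2,L3,L4:
+L1 (α=3/5) → [102, 183/5, 723/5]
+L2 (α=1/6) → [274/3, 113/3, 484/3]
+L3 (α=0) → [274/3, 113/3, 484/3]
+L4 (α=1/4) → [413/4, 141/4, 127]
= [103, 35, 127]

(1,1) stack=L1,L2,L3,L4; from [0,0,0]:
+L1 (α=3/5) → [138/5, 684/5, 6/5]
+L2 (α=1/4) → [979/20, 548/5, 122/5]
+L3 (α=1/2) → [1919/40, 519/5, 486/5]
+L4 (α=3/8) → [4583/64, 777/8, 1005/8]
→ [72, 97, 126]

at x=2,y=1 over L1,L2,L3,L4,L5:
+L1 (α=1/2) → [101/2, 143/2, 77]
+L2 (α=5/6) → [747/4, 471/4, 176/3]
+L3 (α=4/7) → [4465/28, 2837/28, 984/7]
+L4 (α=4/5) → [27313/140, 13589/140, 320/7]
+L5 (α=1/2) → [32633/280, 41029/280, 643/7]
→ [117, 147, 92]


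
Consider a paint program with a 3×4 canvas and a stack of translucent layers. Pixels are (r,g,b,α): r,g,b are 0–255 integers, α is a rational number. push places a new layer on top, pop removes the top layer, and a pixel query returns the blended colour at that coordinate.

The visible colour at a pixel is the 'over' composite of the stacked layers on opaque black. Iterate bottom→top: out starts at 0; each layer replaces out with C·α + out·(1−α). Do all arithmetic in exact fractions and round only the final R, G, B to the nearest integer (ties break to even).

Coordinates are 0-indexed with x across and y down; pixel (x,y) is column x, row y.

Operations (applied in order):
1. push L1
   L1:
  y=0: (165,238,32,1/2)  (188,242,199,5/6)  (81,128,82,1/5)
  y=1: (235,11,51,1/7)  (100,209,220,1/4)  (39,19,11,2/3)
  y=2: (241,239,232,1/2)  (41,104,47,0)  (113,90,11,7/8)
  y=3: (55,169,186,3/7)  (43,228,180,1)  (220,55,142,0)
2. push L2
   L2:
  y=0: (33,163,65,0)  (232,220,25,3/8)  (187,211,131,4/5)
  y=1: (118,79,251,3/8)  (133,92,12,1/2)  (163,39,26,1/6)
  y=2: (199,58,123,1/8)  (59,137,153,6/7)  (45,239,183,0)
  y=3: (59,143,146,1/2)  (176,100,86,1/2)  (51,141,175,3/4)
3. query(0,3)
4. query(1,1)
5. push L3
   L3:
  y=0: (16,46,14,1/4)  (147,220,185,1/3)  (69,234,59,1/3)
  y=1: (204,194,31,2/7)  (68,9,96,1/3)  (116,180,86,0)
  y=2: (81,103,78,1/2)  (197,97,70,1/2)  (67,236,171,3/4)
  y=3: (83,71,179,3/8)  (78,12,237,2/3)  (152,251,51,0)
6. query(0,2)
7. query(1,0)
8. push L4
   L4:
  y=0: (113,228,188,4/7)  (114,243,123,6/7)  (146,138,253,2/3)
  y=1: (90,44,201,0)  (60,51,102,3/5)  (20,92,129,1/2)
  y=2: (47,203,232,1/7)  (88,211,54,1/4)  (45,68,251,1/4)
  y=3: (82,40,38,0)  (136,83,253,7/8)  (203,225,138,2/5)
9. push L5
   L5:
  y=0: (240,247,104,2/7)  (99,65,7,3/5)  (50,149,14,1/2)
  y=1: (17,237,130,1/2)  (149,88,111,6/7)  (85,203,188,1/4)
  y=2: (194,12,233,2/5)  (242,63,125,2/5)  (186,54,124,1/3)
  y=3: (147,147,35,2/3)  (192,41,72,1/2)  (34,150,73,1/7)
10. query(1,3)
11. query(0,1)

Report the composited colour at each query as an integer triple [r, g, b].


(0,3) stack=L1,L2; from [0,0,0]:
L1 α=3/7: [165/7, 507/7, 558/7]
L2 α=1/2: [289/7, 754/7, 790/7]
= [41, 108, 113]

query (1,1) [L1,L2] — begin 0,0,0
after L1 α=1/4: [25, 209/4, 55]
after L2 α=1/2: [79, 577/8, 67/2]
rounded: [79, 72, 34]

at x=0,y=2 over L1,L2,L3:
after L1 α=1/2: [241/2, 239/2, 116]
after L2 α=1/8: [2085/16, 1789/16, 935/8]
after L3 α=1/2: [3381/32, 3437/32, 1559/16]
→ [106, 107, 97]

(1,0) stack=L1,L2,L3; from [0,0,0]:
after L1 α=5/6: [470/3, 605/3, 995/6]
after L2 α=3/8: [2219/12, 5005/24, 5425/48]
after L3 α=1/3: [3101/18, 7645/36, 9865/72]
→ [172, 212, 137]

(1,3) stack=L1,L2,L3,L4,L5; from [0,0,0]:
+L1 (α=1) → [43, 228, 180]
+L2 (α=1/2) → [219/2, 164, 133]
+L3 (α=2/3) → [177/2, 188/3, 607/3]
+L4 (α=7/8) → [2081/16, 1931/24, 740/3]
+L5 (α=1/2) → [5153/32, 2915/48, 478/3]
→ [161, 61, 159]

(0,1) stack=L1,L2,L3,L4,L5; from [0,0,0]:
after L1 α=1/7: [235/7, 11/7, 51/7]
after L2 α=3/8: [3653/56, 857/28, 2763/28]
after L3 α=2/7: [41113/392, 15149/196, 15551/196]
after L4 α=0: [41113/392, 15149/196, 15551/196]
after L5 α=1/2: [47777/784, 61601/392, 41031/392]
= [61, 157, 105]


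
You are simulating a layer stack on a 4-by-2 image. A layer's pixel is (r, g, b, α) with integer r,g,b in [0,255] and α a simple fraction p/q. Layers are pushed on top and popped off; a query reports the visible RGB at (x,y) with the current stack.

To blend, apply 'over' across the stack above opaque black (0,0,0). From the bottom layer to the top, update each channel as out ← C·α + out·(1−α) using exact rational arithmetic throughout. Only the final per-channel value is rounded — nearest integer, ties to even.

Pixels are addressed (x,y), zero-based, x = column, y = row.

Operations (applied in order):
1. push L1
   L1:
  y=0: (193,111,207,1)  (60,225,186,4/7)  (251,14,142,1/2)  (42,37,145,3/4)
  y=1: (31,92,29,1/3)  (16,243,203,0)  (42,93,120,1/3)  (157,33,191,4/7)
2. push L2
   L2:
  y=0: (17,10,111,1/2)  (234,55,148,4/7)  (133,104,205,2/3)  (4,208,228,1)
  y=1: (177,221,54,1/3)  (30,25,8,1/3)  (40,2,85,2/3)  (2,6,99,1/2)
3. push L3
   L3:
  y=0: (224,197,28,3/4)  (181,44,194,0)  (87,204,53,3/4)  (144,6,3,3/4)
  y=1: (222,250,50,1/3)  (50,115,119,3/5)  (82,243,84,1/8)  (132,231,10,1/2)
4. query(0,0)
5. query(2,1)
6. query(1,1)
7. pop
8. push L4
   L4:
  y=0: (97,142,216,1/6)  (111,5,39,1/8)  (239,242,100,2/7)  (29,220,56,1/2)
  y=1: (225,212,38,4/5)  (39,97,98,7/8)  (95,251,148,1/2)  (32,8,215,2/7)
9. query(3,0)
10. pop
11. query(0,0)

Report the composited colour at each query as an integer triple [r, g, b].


at x=0,y=0 over L1,L2,L3:
after L1 α=1: [193, 111, 207]
after L2 α=1/2: [105, 121/2, 159]
after L3 α=3/4: [777/4, 1303/8, 243/4]
= [194, 163, 61]

at x=2,y=1 over L1,L2,L3:
L1 α=1/3: [14, 31, 40]
L2 α=2/3: [94/3, 35/3, 70]
L3 α=1/8: [113/3, 487/12, 287/4]
= [38, 41, 72]

query (1,1) [L1,L2,L3] — begin 0,0,0
L1 α=0: [0, 0, 0]
L2 α=1/3: [10, 25/3, 8/3]
L3 α=3/5: [34, 217/3, 1087/15]
→ [34, 72, 72]

at x=3,y=0 over L1,L2,L4:
L1 α=3/4: [63/2, 111/4, 435/4]
L2 α=1: [4, 208, 228]
L4 α=1/2: [33/2, 214, 142]
rounded: [16, 214, 142]

query (0,0) [L1,L2] — begin 0,0,0
+L1 (α=1) → [193, 111, 207]
+L2 (α=1/2) → [105, 121/2, 159]
rounded: [105, 60, 159]


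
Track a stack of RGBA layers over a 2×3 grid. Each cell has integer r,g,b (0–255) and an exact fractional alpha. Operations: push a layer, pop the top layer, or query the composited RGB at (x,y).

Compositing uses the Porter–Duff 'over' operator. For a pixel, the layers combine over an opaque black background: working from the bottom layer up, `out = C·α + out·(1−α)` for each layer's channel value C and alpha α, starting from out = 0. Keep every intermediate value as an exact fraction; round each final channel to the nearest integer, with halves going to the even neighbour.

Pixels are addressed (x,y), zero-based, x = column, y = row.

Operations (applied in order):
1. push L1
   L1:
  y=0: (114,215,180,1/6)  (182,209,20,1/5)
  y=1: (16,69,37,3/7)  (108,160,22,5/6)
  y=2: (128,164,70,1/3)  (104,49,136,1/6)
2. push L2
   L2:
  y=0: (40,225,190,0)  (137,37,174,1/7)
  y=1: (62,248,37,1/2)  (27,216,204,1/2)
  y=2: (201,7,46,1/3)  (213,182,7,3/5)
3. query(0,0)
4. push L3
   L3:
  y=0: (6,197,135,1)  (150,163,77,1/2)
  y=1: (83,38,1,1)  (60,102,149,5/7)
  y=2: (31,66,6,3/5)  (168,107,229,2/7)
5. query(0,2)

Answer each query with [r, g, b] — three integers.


at x=0,y=0 over L1,L2:
L1 α=1/6: [19, 215/6, 30]
L2 α=0: [19, 215/6, 30]
= [19, 36, 30]

at x=0,y=2 over L1,L2,L3:
L1 α=1/3: [128/3, 164/3, 70/3]
L2 α=1/3: [859/9, 349/9, 278/9]
L3 α=3/5: [511/9, 496/9, 718/45]
rounded: [57, 55, 16]


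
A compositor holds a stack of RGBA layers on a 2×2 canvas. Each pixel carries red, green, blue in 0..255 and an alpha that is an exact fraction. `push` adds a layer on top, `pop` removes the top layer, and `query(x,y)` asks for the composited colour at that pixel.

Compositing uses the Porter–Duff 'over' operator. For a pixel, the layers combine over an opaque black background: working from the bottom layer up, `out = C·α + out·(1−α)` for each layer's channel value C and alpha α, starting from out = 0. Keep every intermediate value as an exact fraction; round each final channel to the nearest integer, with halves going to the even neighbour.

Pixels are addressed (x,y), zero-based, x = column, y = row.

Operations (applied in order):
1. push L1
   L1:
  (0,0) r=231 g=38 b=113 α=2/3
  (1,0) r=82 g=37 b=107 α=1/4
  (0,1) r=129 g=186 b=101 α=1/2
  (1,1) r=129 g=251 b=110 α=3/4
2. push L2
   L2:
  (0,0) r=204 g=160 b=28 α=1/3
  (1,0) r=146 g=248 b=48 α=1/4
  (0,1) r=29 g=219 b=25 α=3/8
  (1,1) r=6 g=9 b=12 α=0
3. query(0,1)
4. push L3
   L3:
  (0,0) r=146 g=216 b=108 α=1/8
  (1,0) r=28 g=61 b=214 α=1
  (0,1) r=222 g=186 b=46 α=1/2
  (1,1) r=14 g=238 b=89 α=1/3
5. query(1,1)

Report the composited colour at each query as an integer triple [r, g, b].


at x=0,y=1 over L1,L2:
after L1 α=1/2: [129/2, 93, 101/2]
after L2 α=3/8: [819/16, 561/4, 655/16]
rounded: [51, 140, 41]

query (1,1) [L1,L2,L3] — begin 0,0,0
after L1 α=3/4: [387/4, 753/4, 165/2]
after L2 α=0: [387/4, 753/4, 165/2]
after L3 α=1/3: [415/6, 1229/6, 254/3]
rounded: [69, 205, 85]


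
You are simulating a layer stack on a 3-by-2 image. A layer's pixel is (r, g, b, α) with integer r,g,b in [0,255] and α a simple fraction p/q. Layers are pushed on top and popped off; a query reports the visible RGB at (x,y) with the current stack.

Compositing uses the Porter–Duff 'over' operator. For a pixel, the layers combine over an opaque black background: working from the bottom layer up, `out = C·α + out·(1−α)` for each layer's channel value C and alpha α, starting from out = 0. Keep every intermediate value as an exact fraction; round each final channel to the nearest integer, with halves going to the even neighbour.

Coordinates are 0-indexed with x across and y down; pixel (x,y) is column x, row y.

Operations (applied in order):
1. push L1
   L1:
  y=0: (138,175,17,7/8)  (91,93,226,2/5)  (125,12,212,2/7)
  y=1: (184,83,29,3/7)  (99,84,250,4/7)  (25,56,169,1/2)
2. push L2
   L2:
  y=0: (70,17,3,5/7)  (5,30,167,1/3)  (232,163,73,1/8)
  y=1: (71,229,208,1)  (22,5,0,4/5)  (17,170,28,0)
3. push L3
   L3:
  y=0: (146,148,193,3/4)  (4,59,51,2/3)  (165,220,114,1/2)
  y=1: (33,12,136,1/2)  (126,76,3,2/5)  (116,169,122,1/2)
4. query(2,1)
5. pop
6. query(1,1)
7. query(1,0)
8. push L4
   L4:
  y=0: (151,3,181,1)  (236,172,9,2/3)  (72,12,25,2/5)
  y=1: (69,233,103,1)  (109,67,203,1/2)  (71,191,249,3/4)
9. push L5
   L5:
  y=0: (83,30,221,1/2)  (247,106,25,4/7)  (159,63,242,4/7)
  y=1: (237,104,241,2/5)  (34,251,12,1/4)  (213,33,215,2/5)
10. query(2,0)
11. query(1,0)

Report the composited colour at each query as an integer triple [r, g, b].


query (2,1) [L1,L2,L3] — begin 0,0,0
after L1 α=1/2: [25/2, 28, 169/2]
after L2 α=0: [25/2, 28, 169/2]
after L3 α=1/2: [257/4, 197/2, 413/4]
= [64, 98, 103]

query (1,1) [L1,L2] — begin 0,0,0
+L1 (α=4/7) → [396/7, 48, 1000/7]
+L2 (α=4/5) → [1012/35, 68/5, 200/7]
rounded: [29, 14, 29]

(1,0) stack=L1,L2; from [0,0,0]:
after L1 α=2/5: [182/5, 186/5, 452/5]
after L2 α=1/3: [389/15, 174/5, 1739/15]
→ [26, 35, 116]

(2,0) stack=L1,L2,L4,L5; from [0,0,0]:
L1 α=2/7: [250/7, 24/7, 424/7]
L2 α=1/8: [241/4, 187/8, 497/8]
L4 α=2/5: [1299/20, 753/40, 1891/40]
L5 α=4/7: [16617/140, 12339/280, 44393/280]
→ [119, 44, 159]

query (1,0) [L1,L2,L4,L5] — begin 0,0,0
L1 α=2/5: [182/5, 186/5, 452/5]
L2 α=1/3: [389/15, 174/5, 1739/15]
L4 α=2/3: [7469/45, 1894/15, 2009/45]
L5 α=4/7: [22289/105, 4014/35, 3509/105]
rounded: [212, 115, 33]


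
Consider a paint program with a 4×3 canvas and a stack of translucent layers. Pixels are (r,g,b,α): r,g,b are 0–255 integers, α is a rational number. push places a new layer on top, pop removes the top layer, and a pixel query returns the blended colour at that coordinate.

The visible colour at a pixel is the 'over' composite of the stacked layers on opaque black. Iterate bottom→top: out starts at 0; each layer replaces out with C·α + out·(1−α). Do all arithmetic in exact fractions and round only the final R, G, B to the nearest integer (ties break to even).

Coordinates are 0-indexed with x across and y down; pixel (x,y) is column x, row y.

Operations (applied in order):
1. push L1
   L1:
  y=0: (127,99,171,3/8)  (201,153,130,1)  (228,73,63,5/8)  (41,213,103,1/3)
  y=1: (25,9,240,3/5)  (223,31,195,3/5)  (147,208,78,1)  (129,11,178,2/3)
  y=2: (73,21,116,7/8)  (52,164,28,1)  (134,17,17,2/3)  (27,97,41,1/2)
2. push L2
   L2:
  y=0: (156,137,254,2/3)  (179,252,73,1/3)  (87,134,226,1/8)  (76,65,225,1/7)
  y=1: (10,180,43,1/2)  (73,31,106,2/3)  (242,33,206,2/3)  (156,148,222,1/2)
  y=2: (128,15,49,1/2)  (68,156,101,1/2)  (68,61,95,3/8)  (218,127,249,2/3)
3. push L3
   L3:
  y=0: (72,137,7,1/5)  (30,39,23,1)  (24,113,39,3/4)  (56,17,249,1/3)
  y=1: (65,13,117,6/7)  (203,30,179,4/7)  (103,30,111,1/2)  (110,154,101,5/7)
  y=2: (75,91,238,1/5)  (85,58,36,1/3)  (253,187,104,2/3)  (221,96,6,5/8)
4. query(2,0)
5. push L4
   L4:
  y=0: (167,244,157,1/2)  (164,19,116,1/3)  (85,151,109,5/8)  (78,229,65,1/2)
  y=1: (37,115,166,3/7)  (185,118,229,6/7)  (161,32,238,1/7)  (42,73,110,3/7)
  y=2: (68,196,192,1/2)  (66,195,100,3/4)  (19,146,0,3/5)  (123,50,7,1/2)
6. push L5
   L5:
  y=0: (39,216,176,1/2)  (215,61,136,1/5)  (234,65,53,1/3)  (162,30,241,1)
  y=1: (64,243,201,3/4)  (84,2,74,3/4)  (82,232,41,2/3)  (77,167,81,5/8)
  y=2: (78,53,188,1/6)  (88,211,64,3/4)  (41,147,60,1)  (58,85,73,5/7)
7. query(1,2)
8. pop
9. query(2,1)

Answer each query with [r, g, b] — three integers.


(2,0) stack=L1,L2,L3; from [0,0,0]:
+L1 (α=5/8) → [285/2, 365/8, 315/8]
+L2 (α=1/8) → [2169/16, 3627/64, 4013/64]
+L3 (α=3/4) → [3321/64, 25323/256, 11501/256]
= [52, 99, 45]

(1,2) stack=L1,L2,L3,L4,L5; from [0,0,0]:
after L1 α=1: [52, 164, 28]
after L2 α=1/2: [60, 160, 129/2]
after L3 α=1/3: [205/3, 126, 55]
after L4 α=3/4: [799/12, 711/4, 355/4]
after L5 α=3/4: [3967/48, 3243/16, 1123/16]
rounded: [83, 203, 70]

query (2,1) [L1,L2,L3,L4] — begin 0,0,0
+L1 (α=1) → [147, 208, 78]
+L2 (α=2/3) → [631/3, 274/3, 490/3]
+L3 (α=1/2) → [470/3, 182/3, 823/6]
+L4 (α=1/7) → [1101/7, 396/7, 1061/7]
rounded: [157, 57, 152]


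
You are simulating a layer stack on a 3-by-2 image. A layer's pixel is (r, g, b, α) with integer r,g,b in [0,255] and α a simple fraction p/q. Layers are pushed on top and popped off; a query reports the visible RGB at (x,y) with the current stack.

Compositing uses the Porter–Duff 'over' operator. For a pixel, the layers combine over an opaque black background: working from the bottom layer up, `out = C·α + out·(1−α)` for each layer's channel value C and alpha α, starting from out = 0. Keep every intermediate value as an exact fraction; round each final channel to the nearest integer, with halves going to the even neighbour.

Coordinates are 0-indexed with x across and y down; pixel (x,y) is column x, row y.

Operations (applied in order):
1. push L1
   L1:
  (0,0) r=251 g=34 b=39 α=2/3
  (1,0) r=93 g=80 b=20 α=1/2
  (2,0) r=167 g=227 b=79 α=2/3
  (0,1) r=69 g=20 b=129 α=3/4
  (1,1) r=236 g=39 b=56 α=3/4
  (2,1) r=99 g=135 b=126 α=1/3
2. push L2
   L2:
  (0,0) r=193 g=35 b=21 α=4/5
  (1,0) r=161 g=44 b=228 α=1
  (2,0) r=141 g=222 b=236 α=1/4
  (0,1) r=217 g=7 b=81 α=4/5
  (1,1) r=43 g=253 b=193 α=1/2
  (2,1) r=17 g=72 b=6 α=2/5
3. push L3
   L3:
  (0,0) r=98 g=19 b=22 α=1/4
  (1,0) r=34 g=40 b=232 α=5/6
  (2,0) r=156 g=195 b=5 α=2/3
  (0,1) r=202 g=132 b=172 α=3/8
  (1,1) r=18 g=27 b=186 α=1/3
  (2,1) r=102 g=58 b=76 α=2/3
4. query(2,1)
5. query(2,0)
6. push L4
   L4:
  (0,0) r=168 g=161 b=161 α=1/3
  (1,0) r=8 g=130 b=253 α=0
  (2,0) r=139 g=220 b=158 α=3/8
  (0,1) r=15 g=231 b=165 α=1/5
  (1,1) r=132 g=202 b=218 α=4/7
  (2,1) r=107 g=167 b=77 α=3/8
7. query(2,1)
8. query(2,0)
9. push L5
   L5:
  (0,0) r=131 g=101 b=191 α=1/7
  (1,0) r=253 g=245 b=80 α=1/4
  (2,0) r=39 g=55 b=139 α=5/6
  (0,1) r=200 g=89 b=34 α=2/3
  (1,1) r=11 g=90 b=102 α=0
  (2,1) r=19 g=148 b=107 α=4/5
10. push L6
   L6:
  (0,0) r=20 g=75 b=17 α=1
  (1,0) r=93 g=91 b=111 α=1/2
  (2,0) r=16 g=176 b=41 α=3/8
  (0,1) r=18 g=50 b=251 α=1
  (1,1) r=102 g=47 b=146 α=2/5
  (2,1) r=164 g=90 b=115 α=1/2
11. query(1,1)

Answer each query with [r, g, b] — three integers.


(2,1) stack=L1,L2,L3; from [0,0,0]:
L1 α=1/3: [33, 45, 42]
L2 α=2/5: [133/5, 279/5, 138/5]
L3 α=2/3: [1153/15, 859/15, 898/15]
rounded: [77, 57, 60]

query (2,0) [L1,L2,L3] — begin 0,0,0
after L1 α=2/3: [334/3, 454/3, 158/3]
after L2 α=1/4: [475/4, 169, 197/2]
after L3 α=2/3: [1723/12, 559/3, 217/6]
= [144, 186, 36]

query (2,1) [L1,L2,L3,L4] — begin 0,0,0
after L1 α=1/3: [33, 45, 42]
after L2 α=2/5: [133/5, 279/5, 138/5]
after L3 α=2/3: [1153/15, 859/15, 898/15]
after L4 α=3/8: [529/6, 1181/12, 1591/24]
rounded: [88, 98, 66]

(2,0) stack=L1,L2,L3,L4; from [0,0,0]:
+L1 (α=2/3) → [334/3, 454/3, 158/3]
+L2 (α=1/4) → [475/4, 169, 197/2]
+L3 (α=2/3) → [1723/12, 559/3, 217/6]
+L4 (α=3/8) → [13619/96, 4775/24, 3929/48]
→ [142, 199, 82]

at x=1,y=1 over L1,L2,L3,L4,L5,L6:
after L1 α=3/4: [177, 117/4, 42]
after L2 α=1/2: [110, 1129/8, 235/2]
after L3 α=1/3: [238/3, 1237/12, 421/3]
after L4 α=4/7: [766/7, 4469/28, 1293/7]
after L5 α=0: [766/7, 4469/28, 1293/7]
after L6 α=2/5: [3726/35, 16039/140, 5923/35]
rounded: [106, 115, 169]


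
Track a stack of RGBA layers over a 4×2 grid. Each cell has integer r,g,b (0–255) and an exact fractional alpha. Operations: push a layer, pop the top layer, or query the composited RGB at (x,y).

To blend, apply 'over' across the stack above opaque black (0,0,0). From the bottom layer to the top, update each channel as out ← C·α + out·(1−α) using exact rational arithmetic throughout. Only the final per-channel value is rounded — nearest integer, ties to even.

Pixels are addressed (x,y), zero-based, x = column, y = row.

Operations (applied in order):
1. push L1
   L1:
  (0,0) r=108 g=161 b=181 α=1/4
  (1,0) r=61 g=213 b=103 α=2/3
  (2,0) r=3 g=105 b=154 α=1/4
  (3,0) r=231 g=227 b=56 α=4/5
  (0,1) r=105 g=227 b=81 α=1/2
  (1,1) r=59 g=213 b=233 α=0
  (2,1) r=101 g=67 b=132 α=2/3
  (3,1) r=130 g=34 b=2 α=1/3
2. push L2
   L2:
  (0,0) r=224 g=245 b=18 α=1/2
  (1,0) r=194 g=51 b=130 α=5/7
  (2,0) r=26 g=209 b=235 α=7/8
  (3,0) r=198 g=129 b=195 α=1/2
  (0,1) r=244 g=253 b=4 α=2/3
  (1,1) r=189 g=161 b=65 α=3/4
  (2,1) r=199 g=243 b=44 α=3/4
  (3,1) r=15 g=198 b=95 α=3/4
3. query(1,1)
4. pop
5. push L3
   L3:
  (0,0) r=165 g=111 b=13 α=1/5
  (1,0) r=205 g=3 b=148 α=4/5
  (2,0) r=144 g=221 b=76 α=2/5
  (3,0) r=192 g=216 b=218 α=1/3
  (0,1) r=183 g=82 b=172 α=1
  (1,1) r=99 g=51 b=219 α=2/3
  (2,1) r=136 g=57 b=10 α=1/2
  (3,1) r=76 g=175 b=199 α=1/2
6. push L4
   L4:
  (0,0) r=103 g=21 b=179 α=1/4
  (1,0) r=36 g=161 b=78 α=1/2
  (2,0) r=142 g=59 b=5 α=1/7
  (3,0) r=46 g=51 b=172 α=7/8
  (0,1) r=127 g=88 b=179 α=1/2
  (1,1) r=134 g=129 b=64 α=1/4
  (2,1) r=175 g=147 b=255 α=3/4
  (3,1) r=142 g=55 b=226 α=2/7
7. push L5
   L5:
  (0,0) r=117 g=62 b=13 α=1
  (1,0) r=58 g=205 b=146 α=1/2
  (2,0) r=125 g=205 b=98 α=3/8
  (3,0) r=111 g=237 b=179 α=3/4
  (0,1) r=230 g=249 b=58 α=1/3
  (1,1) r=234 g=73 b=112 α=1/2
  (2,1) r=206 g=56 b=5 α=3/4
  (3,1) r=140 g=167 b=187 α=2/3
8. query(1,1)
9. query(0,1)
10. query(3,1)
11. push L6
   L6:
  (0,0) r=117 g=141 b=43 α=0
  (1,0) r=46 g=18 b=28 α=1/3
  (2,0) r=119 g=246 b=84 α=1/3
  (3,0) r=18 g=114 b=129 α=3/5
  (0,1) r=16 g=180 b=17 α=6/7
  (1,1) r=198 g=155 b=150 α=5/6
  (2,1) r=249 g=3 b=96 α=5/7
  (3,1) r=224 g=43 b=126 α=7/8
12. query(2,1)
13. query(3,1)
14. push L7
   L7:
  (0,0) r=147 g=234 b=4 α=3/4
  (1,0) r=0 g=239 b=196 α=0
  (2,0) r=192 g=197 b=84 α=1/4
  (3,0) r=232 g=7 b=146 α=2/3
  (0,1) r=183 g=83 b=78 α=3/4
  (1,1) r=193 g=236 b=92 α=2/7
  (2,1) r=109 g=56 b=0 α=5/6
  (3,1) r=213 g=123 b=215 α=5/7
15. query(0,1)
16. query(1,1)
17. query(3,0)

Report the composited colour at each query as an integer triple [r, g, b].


query (1,1) [L1,L2] — begin 0,0,0
L1 α=0: [0, 0, 0]
L2 α=3/4: [567/4, 483/4, 195/4]
rounded: [142, 121, 49]

(1,1) stack=L1,L3,L4,L5; from [0,0,0]:
+L1 (α=0) → [0, 0, 0]
+L3 (α=2/3) → [66, 34, 146]
+L4 (α=1/4) → [83, 231/4, 251/2]
+L5 (α=1/2) → [317/2, 523/8, 475/4]
= [158, 65, 119]

at x=0,y=1 over L1,L3,L4,L5:
+L1 (α=1/2) → [105/2, 227/2, 81/2]
+L3 (α=1) → [183, 82, 172]
+L4 (α=1/2) → [155, 85, 351/2]
+L5 (α=1/3) → [180, 419/3, 409/3]
= [180, 140, 136]

(3,1) stack=L1,L3,L4,L5; from [0,0,0]:
L1 α=1/3: [130/3, 34/3, 2/3]
L3 α=1/2: [179/3, 559/6, 599/6]
L4 α=2/7: [1747/21, 3455/42, 5707/42]
L5 α=2/3: [7627/63, 17483/126, 21415/126]
= [121, 139, 170]

at x=2,y=1 over L1,L3,L4,L5,L6:
+L1 (α=2/3) → [202/3, 134/3, 88]
+L3 (α=1/2) → [305/3, 305/6, 49]
+L4 (α=3/4) → [470/3, 2951/24, 407/2]
+L5 (α=3/4) → [581/3, 6983/96, 437/8]
+L6 (α=5/7) → [4897/21, 7703/336, 2357/28]
= [233, 23, 84]

query (3,1) [L1,L3,L4,L5,L6] — begin 0,0,0
L1 α=1/3: [130/3, 34/3, 2/3]
L3 α=1/2: [179/3, 559/6, 599/6]
L4 α=2/7: [1747/21, 3455/42, 5707/42]
L5 α=2/3: [7627/63, 17483/126, 21415/126]
L6 α=7/8: [106411/504, 55409/1008, 132547/1008]
= [211, 55, 131]

query (0,1) [L1,L3,L4,L5,L6,L7] — begin 0,0,0
after L1 α=1/2: [105/2, 227/2, 81/2]
after L3 α=1: [183, 82, 172]
after L4 α=1/2: [155, 85, 351/2]
after L5 α=1/3: [180, 419/3, 409/3]
after L6 α=6/7: [276/7, 3659/21, 715/21]
after L7 α=3/4: [4119/28, 2222/21, 5629/84]
= [147, 106, 67]

at x=1,y=1 over L1,L3,L4,L5,L6,L7:
+L1 (α=0) → [0, 0, 0]
+L3 (α=2/3) → [66, 34, 146]
+L4 (α=1/4) → [83, 231/4, 251/2]
+L5 (α=1/2) → [317/2, 523/8, 475/4]
+L6 (α=5/6) → [2297/12, 2241/16, 3475/24]
+L7 (α=2/7) → [16117/84, 18757/112, 3113/24]
= [192, 167, 130]

(3,0) stack=L1,L3,L4,L5,L6,L7; from [0,0,0]:
after L1 α=4/5: [924/5, 908/5, 224/5]
after L3 α=1/3: [936/5, 2896/15, 1538/15]
after L4 α=7/8: [1273/20, 8251/120, 9799/60]
after L5 α=3/4: [7933/80, 93571/480, 42019/240]
after L6 α=3/5: [10093/200, 175651/1200, 88459/600]
after L7 α=2/3: [102893/600, 192451/3600, 263659/1800]
rounded: [171, 53, 146]


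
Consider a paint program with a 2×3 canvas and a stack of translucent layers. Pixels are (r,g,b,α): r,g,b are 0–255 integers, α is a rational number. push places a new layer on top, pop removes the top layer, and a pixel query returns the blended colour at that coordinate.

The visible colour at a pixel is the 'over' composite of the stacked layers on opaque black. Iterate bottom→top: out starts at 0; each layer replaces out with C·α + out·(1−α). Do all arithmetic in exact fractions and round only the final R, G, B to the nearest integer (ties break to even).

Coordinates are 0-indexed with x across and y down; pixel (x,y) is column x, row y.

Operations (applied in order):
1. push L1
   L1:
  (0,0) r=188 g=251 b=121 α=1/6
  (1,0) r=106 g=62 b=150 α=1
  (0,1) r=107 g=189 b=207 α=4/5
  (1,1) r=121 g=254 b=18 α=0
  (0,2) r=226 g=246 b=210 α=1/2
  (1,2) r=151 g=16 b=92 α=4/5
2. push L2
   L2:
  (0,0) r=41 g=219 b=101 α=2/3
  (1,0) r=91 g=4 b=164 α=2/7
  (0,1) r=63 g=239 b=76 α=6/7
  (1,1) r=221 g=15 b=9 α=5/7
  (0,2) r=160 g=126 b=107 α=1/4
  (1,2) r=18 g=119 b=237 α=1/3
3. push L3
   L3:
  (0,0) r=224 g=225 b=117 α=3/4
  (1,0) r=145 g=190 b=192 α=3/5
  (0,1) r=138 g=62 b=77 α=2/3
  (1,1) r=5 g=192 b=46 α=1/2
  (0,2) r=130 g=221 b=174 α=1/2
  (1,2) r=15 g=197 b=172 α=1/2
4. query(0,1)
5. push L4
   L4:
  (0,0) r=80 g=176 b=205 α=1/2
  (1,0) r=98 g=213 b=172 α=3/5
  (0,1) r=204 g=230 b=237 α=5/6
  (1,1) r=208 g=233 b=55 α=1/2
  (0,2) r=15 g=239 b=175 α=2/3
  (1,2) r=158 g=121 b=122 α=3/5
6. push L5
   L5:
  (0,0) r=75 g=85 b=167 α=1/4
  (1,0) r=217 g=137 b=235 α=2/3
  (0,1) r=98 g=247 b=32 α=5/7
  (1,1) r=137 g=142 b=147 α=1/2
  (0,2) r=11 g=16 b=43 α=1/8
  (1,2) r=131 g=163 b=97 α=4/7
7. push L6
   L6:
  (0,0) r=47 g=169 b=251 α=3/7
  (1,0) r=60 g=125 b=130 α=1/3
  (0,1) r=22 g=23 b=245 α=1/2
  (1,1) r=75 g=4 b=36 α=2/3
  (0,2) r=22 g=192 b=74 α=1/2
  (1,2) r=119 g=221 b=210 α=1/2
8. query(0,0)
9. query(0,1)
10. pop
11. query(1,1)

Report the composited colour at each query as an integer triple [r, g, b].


at x=0,y=1 over L1,L2,L3:
+L1 (α=4/5) → [428/5, 756/5, 828/5]
+L2 (α=6/7) → [2318/35, 7926/35, 444/5]
+L3 (α=2/3) → [11978/105, 12266/105, 1214/15]
rounded: [114, 117, 81]

at x=0,y=0 over L1,L2,L3,L4,L5,L6:
L1 α=1/6: [94/3, 251/6, 121/6]
L2 α=2/3: [340/9, 2879/18, 1333/18]
L3 α=3/4: [1597/9, 15029/72, 7651/72]
L4 α=1/2: [2317/18, 27701/144, 22411/144]
L5 α=1/4: [2767/24, 31781/192, 30427/192]
L6 α=3/7: [3613/42, 56117/336, 66571/336]
→ [86, 167, 198]

query (0,1) [L1,L2,L3,L4,L5,L6] — begin 0,0,0
L1 α=4/5: [428/5, 756/5, 828/5]
L2 α=6/7: [2318/35, 7926/35, 444/5]
L3 α=2/3: [11978/105, 12266/105, 1214/15]
L4 α=5/6: [59539/315, 66508/315, 18989/90]
L5 α=5/7: [273428/2205, 522041/2205, 26189/315]
L6 α=1/2: [160969/2205, 286378/2205, 51682/315]
= [73, 130, 164]

(1,1) stack=L1,L2,L3,L4,L5; from [0,0,0]:
+L1 (α=0) → [0, 0, 0]
+L2 (α=5/7) → [1105/7, 75/7, 45/7]
+L3 (α=1/2) → [570/7, 1419/14, 367/14]
+L4 (α=1/2) → [1013/7, 4681/28, 1137/28]
+L5 (α=1/2) → [986/7, 8657/56, 5253/56]
→ [141, 155, 94]
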